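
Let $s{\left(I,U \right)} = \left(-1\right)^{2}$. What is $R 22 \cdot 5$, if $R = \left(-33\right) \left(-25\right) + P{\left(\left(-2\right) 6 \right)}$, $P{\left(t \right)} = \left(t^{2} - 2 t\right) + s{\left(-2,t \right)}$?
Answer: $109340$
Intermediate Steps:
$s{\left(I,U \right)} = 1$
$P{\left(t \right)} = 1 + t^{2} - 2 t$ ($P{\left(t \right)} = \left(t^{2} - 2 t\right) + 1 = 1 + t^{2} - 2 t$)
$R = 994$ ($R = \left(-33\right) \left(-25\right) + \left(1 + \left(\left(-2\right) 6\right)^{2} - 2 \left(\left(-2\right) 6\right)\right) = 825 + \left(1 + \left(-12\right)^{2} - -24\right) = 825 + \left(1 + 144 + 24\right) = 825 + 169 = 994$)
$R 22 \cdot 5 = 994 \cdot 22 \cdot 5 = 994 \cdot 110 = 109340$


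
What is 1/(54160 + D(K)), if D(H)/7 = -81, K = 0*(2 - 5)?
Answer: 1/53593 ≈ 1.8659e-5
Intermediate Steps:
K = 0 (K = 0*(-3) = 0)
D(H) = -567 (D(H) = 7*(-81) = -567)
1/(54160 + D(K)) = 1/(54160 - 567) = 1/53593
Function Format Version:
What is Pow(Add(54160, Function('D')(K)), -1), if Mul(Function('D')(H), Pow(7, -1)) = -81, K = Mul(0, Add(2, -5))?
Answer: Rational(1, 53593) ≈ 1.8659e-5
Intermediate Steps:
K = 0 (K = Mul(0, -3) = 0)
Function('D')(H) = -567 (Function('D')(H) = Mul(7, -81) = -567)
Pow(Add(54160, Function('D')(K)), -1) = Pow(Add(54160, -567), -1) = Pow(53593, -1) = Rational(1, 53593)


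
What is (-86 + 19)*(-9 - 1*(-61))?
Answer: -3484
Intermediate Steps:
(-86 + 19)*(-9 - 1*(-61)) = -67*(-9 + 61) = -67*52 = -3484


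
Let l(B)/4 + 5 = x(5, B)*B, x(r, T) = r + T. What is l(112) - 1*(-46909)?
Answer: 99305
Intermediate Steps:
x(r, T) = T + r
l(B) = -20 + 4*B*(5 + B) (l(B) = -20 + 4*((B + 5)*B) = -20 + 4*((5 + B)*B) = -20 + 4*(B*(5 + B)) = -20 + 4*B*(5 + B))
l(112) - 1*(-46909) = (-20 + 4*112*(5 + 112)) - 1*(-46909) = (-20 + 4*112*117) + 46909 = (-20 + 52416) + 46909 = 52396 + 46909 = 99305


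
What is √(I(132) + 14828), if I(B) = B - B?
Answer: 2*√3707 ≈ 121.77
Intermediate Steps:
I(B) = 0
√(I(132) + 14828) = √(0 + 14828) = √14828 = 2*√3707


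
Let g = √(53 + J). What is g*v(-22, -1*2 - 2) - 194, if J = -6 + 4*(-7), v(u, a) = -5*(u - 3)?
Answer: -194 + 125*√19 ≈ 350.86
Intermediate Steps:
v(u, a) = 15 - 5*u (v(u, a) = -5*(-3 + u) = 15 - 5*u)
J = -34 (J = -6 - 28 = -34)
g = √19 (g = √(53 - 34) = √19 ≈ 4.3589)
g*v(-22, -1*2 - 2) - 194 = √19*(15 - 5*(-22)) - 194 = √19*(15 + 110) - 194 = √19*125 - 194 = 125*√19 - 194 = -194 + 125*√19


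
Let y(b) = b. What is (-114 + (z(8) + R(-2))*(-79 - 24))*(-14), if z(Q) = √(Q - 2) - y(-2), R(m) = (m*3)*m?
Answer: 21784 + 1442*√6 ≈ 25316.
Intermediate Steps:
R(m) = 3*m² (R(m) = (3*m)*m = 3*m²)
z(Q) = 2 + √(-2 + Q) (z(Q) = √(Q - 2) - 1*(-2) = √(-2 + Q) + 2 = 2 + √(-2 + Q))
(-114 + (z(8) + R(-2))*(-79 - 24))*(-14) = (-114 + ((2 + √(-2 + 8)) + 3*(-2)²)*(-79 - 24))*(-14) = (-114 + ((2 + √6) + 3*4)*(-103))*(-14) = (-114 + ((2 + √6) + 12)*(-103))*(-14) = (-114 + (14 + √6)*(-103))*(-14) = (-114 + (-1442 - 103*√6))*(-14) = (-1556 - 103*√6)*(-14) = 21784 + 1442*√6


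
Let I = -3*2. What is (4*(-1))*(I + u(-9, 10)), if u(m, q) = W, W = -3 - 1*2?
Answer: 44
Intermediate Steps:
W = -5 (W = -3 - 2 = -5)
I = -6
u(m, q) = -5
(4*(-1))*(I + u(-9, 10)) = (4*(-1))*(-6 - 5) = -4*(-11) = 44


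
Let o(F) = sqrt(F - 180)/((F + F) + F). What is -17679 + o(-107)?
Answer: -17679 - I*sqrt(287)/321 ≈ -17679.0 - 0.052776*I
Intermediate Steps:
o(F) = sqrt(-180 + F)/(3*F) (o(F) = sqrt(-180 + F)/(2*F + F) = sqrt(-180 + F)/((3*F)) = sqrt(-180 + F)*(1/(3*F)) = sqrt(-180 + F)/(3*F))
-17679 + o(-107) = -17679 + (1/3)*sqrt(-180 - 107)/(-107) = -17679 + (1/3)*(-1/107)*sqrt(-287) = -17679 + (1/3)*(-1/107)*(I*sqrt(287)) = -17679 - I*sqrt(287)/321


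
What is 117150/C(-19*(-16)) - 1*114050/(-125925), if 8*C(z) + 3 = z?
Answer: 4722049562/1516137 ≈ 3114.5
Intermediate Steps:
C(z) = -3/8 + z/8
117150/C(-19*(-16)) - 1*114050/(-125925) = 117150/(-3/8 + (-19*(-16))/8) - 1*114050/(-125925) = 117150/(-3/8 + (⅛)*304) - 114050*(-1/125925) = 117150/(-3/8 + 38) + 4562/5037 = 117150/(301/8) + 4562/5037 = 117150*(8/301) + 4562/5037 = 937200/301 + 4562/5037 = 4722049562/1516137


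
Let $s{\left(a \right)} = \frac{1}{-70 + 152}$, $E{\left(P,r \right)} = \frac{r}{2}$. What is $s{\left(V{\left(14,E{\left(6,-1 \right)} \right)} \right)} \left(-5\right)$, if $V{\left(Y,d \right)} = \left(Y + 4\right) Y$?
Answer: $- \frac{5}{82} \approx -0.060976$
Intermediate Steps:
$E{\left(P,r \right)} = \frac{r}{2}$ ($E{\left(P,r \right)} = r \frac{1}{2} = \frac{r}{2}$)
$V{\left(Y,d \right)} = Y \left(4 + Y\right)$ ($V{\left(Y,d \right)} = \left(4 + Y\right) Y = Y \left(4 + Y\right)$)
$s{\left(a \right)} = \frac{1}{82}$
$s{\left(V{\left(14,E{\left(6,-1 \right)} \right)} \right)} \left(-5\right) = \frac{1}{82} \left(-5\right) = - \frac{5}{82}$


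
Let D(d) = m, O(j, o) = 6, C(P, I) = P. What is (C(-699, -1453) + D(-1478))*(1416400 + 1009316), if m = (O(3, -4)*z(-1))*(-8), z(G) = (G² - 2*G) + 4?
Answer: -2510616060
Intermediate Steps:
z(G) = 4 + G² - 2*G
m = -336 (m = (6*(4 + (-1)² - 2*(-1)))*(-8) = (6*(4 + 1 + 2))*(-8) = (6*7)*(-8) = 42*(-8) = -336)
D(d) = -336
(C(-699, -1453) + D(-1478))*(1416400 + 1009316) = (-699 - 336)*(1416400 + 1009316) = -1035*2425716 = -2510616060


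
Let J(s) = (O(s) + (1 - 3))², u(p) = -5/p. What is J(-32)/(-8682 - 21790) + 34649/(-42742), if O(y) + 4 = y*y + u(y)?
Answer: -23226359336067/666846322688 ≈ -34.830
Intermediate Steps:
O(y) = -4 + y² - 5/y (O(y) = -4 + (y*y - 5/y) = -4 + (y² - 5/y) = -4 + y² - 5/y)
J(s) = (-6 + s² - 5/s)² (J(s) = ((-4 + s² - 5/s) + (1 - 3))² = ((-4 + s² - 5/s) - 2)² = (-6 + s² - 5/s)²)
J(-32)/(-8682 - 21790) + 34649/(-42742) = ((5 - 32*(6 - 1*(-32)²))²/(-32)²)/(-8682 - 21790) + 34649/(-42742) = ((5 - 32*(6 - 1*1024))²/1024)/(-30472) + 34649*(-1/42742) = ((5 - 32*(6 - 1024))²/1024)*(-1/30472) - 34649/42742 = ((5 - 32*(-1018))²/1024)*(-1/30472) - 34649/42742 = ((5 + 32576)²/1024)*(-1/30472) - 34649/42742 = ((1/1024)*32581²)*(-1/30472) - 34649/42742 = ((1/1024)*1061521561)*(-1/30472) - 34649/42742 = (1061521561/1024)*(-1/30472) - 34649/42742 = -1061521561/31203328 - 34649/42742 = -23226359336067/666846322688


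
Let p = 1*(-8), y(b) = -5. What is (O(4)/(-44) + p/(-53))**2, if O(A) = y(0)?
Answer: 380689/5438224 ≈ 0.070002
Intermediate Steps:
O(A) = -5
p = -8
(O(4)/(-44) + p/(-53))**2 = (-5/(-44) - 8/(-53))**2 = (-5*(-1/44) - 8*(-1/53))**2 = (5/44 + 8/53)**2 = (617/2332)**2 = 380689/5438224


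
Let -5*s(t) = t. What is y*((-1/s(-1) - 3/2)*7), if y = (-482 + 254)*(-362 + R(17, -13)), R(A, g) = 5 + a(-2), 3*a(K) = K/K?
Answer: -3700060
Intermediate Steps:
s(t) = -t/5
a(K) = ⅓ (a(K) = (K/K)/3 = (⅓)*1 = ⅓)
R(A, g) = 16/3 (R(A, g) = 5 + ⅓ = 16/3)
y = 81320 (y = (-482 + 254)*(-362 + 16/3) = -228*(-1070/3) = 81320)
y*((-1/s(-1) - 3/2)*7) = 81320*((-1/((-⅕*(-1))) - 3/2)*7) = 81320*((-1/⅕ - 3*½)*7) = 81320*((-1*5 - 3/2)*7) = 81320*((-5 - 3/2)*7) = 81320*(-13/2*7) = 81320*(-91/2) = -3700060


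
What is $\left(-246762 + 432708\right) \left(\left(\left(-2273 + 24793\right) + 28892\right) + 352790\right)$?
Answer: $75159745092$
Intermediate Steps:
$\left(-246762 + 432708\right) \left(\left(\left(-2273 + 24793\right) + 28892\right) + 352790\right) = 185946 \left(\left(22520 + 28892\right) + 352790\right) = 185946 \left(51412 + 352790\right) = 185946 \cdot 404202 = 75159745092$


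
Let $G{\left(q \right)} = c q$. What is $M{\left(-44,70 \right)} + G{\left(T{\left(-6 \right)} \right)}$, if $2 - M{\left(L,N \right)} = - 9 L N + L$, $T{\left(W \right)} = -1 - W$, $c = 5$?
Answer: $-27649$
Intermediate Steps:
$M{\left(L,N \right)} = 2 - L + 9 L N$ ($M{\left(L,N \right)} = 2 - \left(- 9 L N + L\right) = 2 - \left(L - 9 L N\right) = 2 + \left(- L + 9 L N\right) = 2 - L + 9 L N$)
$G{\left(q \right)} = 5 q$
$M{\left(-44,70 \right)} + G{\left(T{\left(-6 \right)} \right)} = \left(2 - -44 + 9 \left(-44\right) 70\right) + 5 \left(-1 - -6\right) = \left(2 + 44 - 27720\right) + 5 \left(-1 + 6\right) = -27674 + 5 \cdot 5 = -27674 + 25 = -27649$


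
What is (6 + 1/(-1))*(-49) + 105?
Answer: -140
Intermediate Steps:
(6 + 1/(-1))*(-49) + 105 = (6 - 1*1)*(-49) + 105 = (6 - 1)*(-49) + 105 = 5*(-49) + 105 = -245 + 105 = -140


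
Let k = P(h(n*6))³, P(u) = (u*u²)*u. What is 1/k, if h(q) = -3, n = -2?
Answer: 1/531441 ≈ 1.8817e-6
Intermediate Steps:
P(u) = u⁴ (P(u) = u³*u = u⁴)
k = 531441 (k = ((-3)⁴)³ = 81³ = 531441)
1/k = 1/531441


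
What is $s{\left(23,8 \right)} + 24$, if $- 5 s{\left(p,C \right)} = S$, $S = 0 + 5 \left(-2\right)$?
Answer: $26$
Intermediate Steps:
$S = -10$ ($S = 0 - 10 = -10$)
$s{\left(p,C \right)} = 2$ ($s{\left(p,C \right)} = \left(- \frac{1}{5}\right) \left(-10\right) = 2$)
$s{\left(23,8 \right)} + 24 = 2 + 24 = 26$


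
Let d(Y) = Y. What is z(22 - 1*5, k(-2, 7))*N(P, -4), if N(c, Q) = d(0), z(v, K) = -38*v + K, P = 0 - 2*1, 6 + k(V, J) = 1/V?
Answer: 0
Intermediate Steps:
k(V, J) = -6 + 1/V
P = -2 (P = 0 - 2 = -2)
z(v, K) = K - 38*v
N(c, Q) = 0
z(22 - 1*5, k(-2, 7))*N(P, -4) = ((-6 + 1/(-2)) - 38*(22 - 1*5))*0 = ((-6 - ½) - 38*(22 - 5))*0 = (-13/2 - 38*17)*0 = (-13/2 - 646)*0 = -1305/2*0 = 0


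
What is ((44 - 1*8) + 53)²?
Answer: 7921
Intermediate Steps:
((44 - 1*8) + 53)² = ((44 - 8) + 53)² = (36 + 53)² = 89² = 7921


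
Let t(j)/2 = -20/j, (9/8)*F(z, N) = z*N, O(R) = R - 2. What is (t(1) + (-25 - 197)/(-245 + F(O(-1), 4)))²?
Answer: 900840196/588289 ≈ 1531.3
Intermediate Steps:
O(R) = -2 + R
F(z, N) = 8*N*z/9 (F(z, N) = 8*(z*N)/9 = 8*(N*z)/9 = 8*N*z/9)
t(j) = -40/j (t(j) = 2*(-20/j) = -40/j)
(t(1) + (-25 - 197)/(-245 + F(O(-1), 4)))² = (-40/1 + (-25 - 197)/(-245 + (8/9)*4*(-2 - 1)))² = (-40*1 - 222/(-245 + (8/9)*4*(-3)))² = (-40 - 222/(-245 - 32/3))² = (-40 - 222/(-767/3))² = (-40 - 222*(-3/767))² = (-40 + 666/767)² = (-30014/767)² = 900840196/588289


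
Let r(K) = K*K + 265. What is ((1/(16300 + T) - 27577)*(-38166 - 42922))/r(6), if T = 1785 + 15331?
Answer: 1334350868888/179611 ≈ 7.4291e+6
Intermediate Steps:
r(K) = 265 + K**2 (r(K) = K**2 + 265 = 265 + K**2)
T = 17116
((1/(16300 + T) - 27577)*(-38166 - 42922))/r(6) = ((1/(16300 + 17116) - 27577)*(-38166 - 42922))/(265 + 6**2) = ((1/33416 - 27577)*(-81088))/(265 + 36) = ((1/33416 - 27577)*(-81088))/301 = -921513031/33416*(-81088)*(1/301) = (9340456082216/4177)*(1/301) = 1334350868888/179611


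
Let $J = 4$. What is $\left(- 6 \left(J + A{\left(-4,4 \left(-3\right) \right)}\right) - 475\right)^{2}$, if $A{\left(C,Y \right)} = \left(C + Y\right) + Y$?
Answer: $109561$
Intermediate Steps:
$A{\left(C,Y \right)} = C + 2 Y$
$\left(- 6 \left(J + A{\left(-4,4 \left(-3\right) \right)}\right) - 475\right)^{2} = \left(- 6 \left(4 + \left(-4 + 2 \cdot 4 \left(-3\right)\right)\right) - 475\right)^{2} = \left(- 6 \left(4 + \left(-4 + 2 \left(-12\right)\right)\right) - 475\right)^{2} = \left(- 6 \left(4 - 28\right) - 475\right)^{2} = \left(\left(-6\right) \left(-24\right) - 475\right)^{2} = \left(144 - 475\right)^{2} = \left(-331\right)^{2} = 109561$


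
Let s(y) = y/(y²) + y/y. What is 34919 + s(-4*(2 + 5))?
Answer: 977759/28 ≈ 34920.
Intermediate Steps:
s(y) = 1 + 1/y (s(y) = y/y² + 1 = 1/y + 1 = 1 + 1/y)
34919 + s(-4*(2 + 5)) = 34919 + (1 - 4*(2 + 5))/((-4*(2 + 5))) = 34919 + (1 - 4*7)/((-4*7)) = 34919 + (1 - 28)/(-28) = 34919 - 1/28*(-27) = 34919 + 27/28 = 977759/28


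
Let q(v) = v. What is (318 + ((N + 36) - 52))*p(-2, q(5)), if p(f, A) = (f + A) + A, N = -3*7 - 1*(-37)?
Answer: 2544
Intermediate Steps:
N = 16 (N = -21 + 37 = 16)
p(f, A) = f + 2*A (p(f, A) = (A + f) + A = f + 2*A)
(318 + ((N + 36) - 52))*p(-2, q(5)) = (318 + ((16 + 36) - 52))*(-2 + 2*5) = (318 + (52 - 52))*(-2 + 10) = (318 + 0)*8 = 318*8 = 2544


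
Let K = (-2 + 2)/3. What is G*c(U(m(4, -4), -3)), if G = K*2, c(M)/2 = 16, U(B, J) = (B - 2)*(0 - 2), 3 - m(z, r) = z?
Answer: 0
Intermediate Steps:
m(z, r) = 3 - z
K = 0 (K = 0*(1/3) = 0)
U(B, J) = 4 - 2*B (U(B, J) = (-2 + B)*(-2) = 4 - 2*B)
c(M) = 32 (c(M) = 2*16 = 32)
G = 0 (G = 0*2 = 0)
G*c(U(m(4, -4), -3)) = 0*32 = 0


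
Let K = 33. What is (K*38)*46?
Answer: 57684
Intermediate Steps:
(K*38)*46 = (33*38)*46 = 1254*46 = 57684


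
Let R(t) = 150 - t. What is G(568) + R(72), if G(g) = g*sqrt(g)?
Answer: 78 + 1136*sqrt(142) ≈ 13615.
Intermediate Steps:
G(g) = g**(3/2)
G(568) + R(72) = 568**(3/2) + (150 - 1*72) = 1136*sqrt(142) + (150 - 72) = 1136*sqrt(142) + 78 = 78 + 1136*sqrt(142)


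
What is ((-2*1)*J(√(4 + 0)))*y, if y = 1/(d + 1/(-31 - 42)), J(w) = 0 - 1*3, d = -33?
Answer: -219/1205 ≈ -0.18174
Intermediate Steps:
J(w) = -3 (J(w) = 0 - 3 = -3)
y = -73/2410 (y = 1/(-33 + 1/(-31 - 42)) = 1/(-33 + 1/(-73)) = 1/(-33 - 1/73) = 1/(-2410/73) = -73/2410 ≈ -0.030290)
((-2*1)*J(√(4 + 0)))*y = (-2*1*(-3))*(-73/2410) = -2*(-3)*(-73/2410) = 6*(-73/2410) = -219/1205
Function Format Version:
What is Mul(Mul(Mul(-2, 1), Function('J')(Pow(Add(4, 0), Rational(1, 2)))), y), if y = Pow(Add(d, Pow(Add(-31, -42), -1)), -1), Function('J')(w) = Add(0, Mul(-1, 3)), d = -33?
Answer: Rational(-219, 1205) ≈ -0.18174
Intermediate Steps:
Function('J')(w) = -3 (Function('J')(w) = Add(0, -3) = -3)
y = Rational(-73, 2410) (y = Pow(Add(-33, Pow(Add(-31, -42), -1)), -1) = Pow(Add(-33, Pow(-73, -1)), -1) = Pow(Add(-33, Rational(-1, 73)), -1) = Pow(Rational(-2410, 73), -1) = Rational(-73, 2410) ≈ -0.030290)
Mul(Mul(Mul(-2, 1), Function('J')(Pow(Add(4, 0), Rational(1, 2)))), y) = Mul(Mul(Mul(-2, 1), -3), Rational(-73, 2410)) = Mul(Mul(-2, -3), Rational(-73, 2410)) = Mul(6, Rational(-73, 2410)) = Rational(-219, 1205)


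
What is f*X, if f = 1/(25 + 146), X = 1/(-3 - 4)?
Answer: -1/1197 ≈ -0.00083542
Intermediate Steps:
X = -1/7 (X = 1/(-7) = -1/7 ≈ -0.14286)
f = 1/171 ≈ 0.0058480
f*X = (1/171)*(-1/7) = -1/1197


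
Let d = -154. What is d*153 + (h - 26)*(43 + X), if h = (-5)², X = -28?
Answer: -23577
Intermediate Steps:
h = 25
d*153 + (h - 26)*(43 + X) = -154*153 + (25 - 26)*(43 - 28) = -23562 - 1*15 = -23562 - 15 = -23577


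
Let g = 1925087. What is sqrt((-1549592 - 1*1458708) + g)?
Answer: 9*I*sqrt(13373) ≈ 1040.8*I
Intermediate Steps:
sqrt((-1549592 - 1*1458708) + g) = sqrt((-1549592 - 1*1458708) + 1925087) = sqrt((-1549592 - 1458708) + 1925087) = sqrt(-3008300 + 1925087) = sqrt(-1083213) = 9*I*sqrt(13373)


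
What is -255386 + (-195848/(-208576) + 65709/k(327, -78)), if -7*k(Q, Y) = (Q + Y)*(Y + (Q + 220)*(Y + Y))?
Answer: -7866931411712203/30804198360 ≈ -2.5539e+5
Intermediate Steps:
k(Q, Y) = -(Q + Y)*(Y + 2*Y*(220 + Q))/7 (k(Q, Y) = -(Q + Y)*(Y + (Q + 220)*(Y + Y))/7 = -(Q + Y)*(Y + (220 + Q)*(2*Y))/7 = -(Q + Y)*(Y + 2*Y*(220 + Q))/7)
-255386 + (-195848/(-208576) + 65709/k(327, -78)) = -255386 + (-195848/(-208576) + 65709/((-⅐*(-78)*(2*327² + 441*327 + 441*(-78) + 2*327*(-78))))) = -255386 + (-195848*(-1/208576) + 65709/((-⅐*(-78)*(2*106929 + 144207 - 34398 - 51012)))) = -255386 + (24481/26072 + 65709/((-⅐*(-78)*(213858 + 144207 - 34398 - 51012)))) = -255386 + (24481/26072 + 65709/((-⅐*(-78)*272655))) = -255386 + (24481/26072 + 65709/(21267090/7)) = -255386 + (24481/26072 + 65709*(7/21267090)) = -255386 + (24481/26072 + 51107/2363010) = -255386 + 29590654757/30804198360 = -7866931411712203/30804198360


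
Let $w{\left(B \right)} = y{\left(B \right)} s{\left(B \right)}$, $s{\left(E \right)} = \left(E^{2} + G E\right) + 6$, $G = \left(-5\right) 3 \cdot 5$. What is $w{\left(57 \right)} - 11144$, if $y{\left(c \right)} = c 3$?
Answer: $-185564$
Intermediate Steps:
$G = -75$ ($G = \left(-15\right) 5 = -75$)
$y{\left(c \right)} = 3 c$
$s{\left(E \right)} = 6 + E^{2} - 75 E$ ($s{\left(E \right)} = \left(E^{2} - 75 E\right) + 6 = 6 + E^{2} - 75 E$)
$w{\left(B \right)} = 3 B \left(6 + B^{2} - 75 B\right)$
$w{\left(57 \right)} - 11144 = 3 \cdot 57 \left(6 + 57^{2} - 4275\right) - 11144 = 3 \cdot 57 \left(6 + 3249 - 4275\right) - 11144 = 3 \cdot 57 \left(-1020\right) - 11144 = -174420 - 11144 = -185564$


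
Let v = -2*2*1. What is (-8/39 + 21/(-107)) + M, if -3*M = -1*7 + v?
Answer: 4542/1391 ≈ 3.2653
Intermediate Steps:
v = -4 (v = -4*1 = -4)
M = 11/3 (M = -(-1*7 - 4)/3 = -(-7 - 4)/3 = -1/3*(-11) = 11/3 ≈ 3.6667)
(-8/39 + 21/(-107)) + M = (-8/39 + 21/(-107)) + 11/3 = (-8*1/39 + 21*(-1/107)) + 11/3 = (-8/39 - 21/107) + 11/3 = -1675/4173 + 11/3 = 4542/1391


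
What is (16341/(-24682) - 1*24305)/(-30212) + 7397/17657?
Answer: 16108540425455/13166693955688 ≈ 1.2234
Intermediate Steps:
(16341/(-24682) - 1*24305)/(-30212) + 7397/17657 = (16341*(-1/24682) - 24305)*(-1/30212) + 7397*(1/17657) = (-16341/24682 - 24305)*(-1/30212) + 7397/17657 = -599912351/24682*(-1/30212) + 7397/17657 = 599912351/745692584 + 7397/17657 = 16108540425455/13166693955688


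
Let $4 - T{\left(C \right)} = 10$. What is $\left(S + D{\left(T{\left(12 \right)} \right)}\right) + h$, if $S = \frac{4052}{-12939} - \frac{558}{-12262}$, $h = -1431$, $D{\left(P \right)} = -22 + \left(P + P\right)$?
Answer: $- \frac{116238231016}{79329009} \approx -1465.3$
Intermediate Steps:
$T{\left(C \right)} = -6$ ($T{\left(C \right)} = 4 - 10 = -6$)
$D{\left(P \right)} = -22 + 2 P$
$S = - \frac{21232831}{79329009}$ ($S = 4052 \left(- \frac{1}{12939}\right) - - \frac{279}{6131} = - \frac{4052}{12939} + \frac{279}{6131} = - \frac{21232831}{79329009} \approx -0.26766$)
$\left(S + D{\left(T{\left(12 \right)} \right)}\right) + h = \left(- \frac{21232831}{79329009} + \left(-22 + 2 \left(-6\right)\right)\right) - 1431 = \left(- \frac{21232831}{79329009} - 34\right) - 1431 = - \frac{2718419137}{79329009} - 1431 = - \frac{116238231016}{79329009}$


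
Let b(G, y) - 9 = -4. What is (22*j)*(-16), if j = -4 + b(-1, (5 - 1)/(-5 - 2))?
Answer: -352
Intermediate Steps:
b(G, y) = 5 (b(G, y) = 9 - 4 = 5)
j = 1 (j = -4 + 5 = 1)
(22*j)*(-16) = (22*1)*(-16) = 22*(-16) = -352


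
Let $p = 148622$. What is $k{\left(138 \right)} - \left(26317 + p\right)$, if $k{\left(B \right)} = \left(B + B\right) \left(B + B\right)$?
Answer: $-98763$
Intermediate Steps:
$k{\left(B \right)} = 4 B^{2}$ ($k{\left(B \right)} = 2 B 2 B = 4 B^{2}$)
$k{\left(138 \right)} - \left(26317 + p\right) = 4 \cdot 138^{2} - \left(26317 + 148622\right) = 4 \cdot 19044 - 174939 = 76176 - 174939 = -98763$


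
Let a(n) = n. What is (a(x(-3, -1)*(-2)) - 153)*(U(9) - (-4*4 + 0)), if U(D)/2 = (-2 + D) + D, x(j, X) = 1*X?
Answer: -7248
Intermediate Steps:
x(j, X) = X
U(D) = -4 + 4*D (U(D) = 2*((-2 + D) + D) = 2*(-2 + 2*D) = -4 + 4*D)
(a(x(-3, -1)*(-2)) - 153)*(U(9) - (-4*4 + 0)) = (-1*(-2) - 153)*((-4 + 4*9) - (-4*4 + 0)) = (2 - 153)*((-4 + 36) - (-16 + 0)) = -151*(32 - 1*(-16)) = -151*(32 + 16) = -151*48 = -7248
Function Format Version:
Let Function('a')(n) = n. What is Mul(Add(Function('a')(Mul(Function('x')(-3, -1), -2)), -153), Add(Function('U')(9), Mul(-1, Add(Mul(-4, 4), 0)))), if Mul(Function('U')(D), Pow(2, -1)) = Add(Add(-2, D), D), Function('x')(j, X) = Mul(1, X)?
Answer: -7248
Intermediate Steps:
Function('x')(j, X) = X
Function('U')(D) = Add(-4, Mul(4, D)) (Function('U')(D) = Mul(2, Add(Add(-2, D), D)) = Mul(2, Add(-2, Mul(2, D))) = Add(-4, Mul(4, D)))
Mul(Add(Function('a')(Mul(Function('x')(-3, -1), -2)), -153), Add(Function('U')(9), Mul(-1, Add(Mul(-4, 4), 0)))) = Mul(Add(Mul(-1, -2), -153), Add(Add(-4, Mul(4, 9)), Mul(-1, Add(Mul(-4, 4), 0)))) = Mul(Add(2, -153), Add(Add(-4, 36), Mul(-1, Add(-16, 0)))) = Mul(-151, Add(32, Mul(-1, -16))) = Mul(-151, Add(32, 16)) = Mul(-151, 48) = -7248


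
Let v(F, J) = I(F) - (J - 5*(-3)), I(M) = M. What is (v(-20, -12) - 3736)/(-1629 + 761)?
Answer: 537/124 ≈ 4.3306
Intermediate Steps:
v(F, J) = -15 + F - J (v(F, J) = F - (J - 5*(-3)) = F - (J + 15) = F - (15 + J) = F + (-15 - J) = -15 + F - J)
(v(-20, -12) - 3736)/(-1629 + 761) = ((-15 - 20 - 1*(-12)) - 3736)/(-1629 + 761) = ((-15 - 20 + 12) - 3736)/(-868) = (-23 - 3736)*(-1/868) = -3759*(-1/868) = 537/124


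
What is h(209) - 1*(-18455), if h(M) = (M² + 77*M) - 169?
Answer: 78060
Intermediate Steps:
h(M) = -169 + M² + 77*M
h(209) - 1*(-18455) = (-169 + 209² + 77*209) - 1*(-18455) = (-169 + 43681 + 16093) + 18455 = 59605 + 18455 = 78060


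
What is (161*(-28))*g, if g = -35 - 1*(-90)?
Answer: -247940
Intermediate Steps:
g = 55 (g = -35 + 90 = 55)
(161*(-28))*g = (161*(-28))*55 = -4508*55 = -247940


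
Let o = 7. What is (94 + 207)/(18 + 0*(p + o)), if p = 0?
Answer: 301/18 ≈ 16.722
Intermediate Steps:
(94 + 207)/(18 + 0*(p + o)) = (94 + 207)/(18 + 0*(0 + 7)) = 301/(18 + 0*7) = 301/(18 + 0) = 301/18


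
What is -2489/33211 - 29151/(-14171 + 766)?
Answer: 934768816/445193455 ≈ 2.0997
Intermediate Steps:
-2489/33211 - 29151/(-14171 + 766) = -2489*1/33211 - 29151/(-13405) = -2489/33211 - 29151*(-1/13405) = -2489/33211 + 29151/13405 = 934768816/445193455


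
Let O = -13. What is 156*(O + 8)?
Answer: -780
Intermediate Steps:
156*(O + 8) = 156*(-13 + 8) = 156*(-5) = -780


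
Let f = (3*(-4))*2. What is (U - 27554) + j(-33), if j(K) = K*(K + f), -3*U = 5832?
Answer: -27617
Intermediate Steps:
U = -1944 (U = -1/3*5832 = -1944)
f = -24 (f = -12*2 = -24)
j(K) = K*(-24 + K) (j(K) = K*(K - 24) = K*(-24 + K))
(U - 27554) + j(-33) = (-1944 - 27554) - 33*(-24 - 33) = -29498 - 33*(-57) = -29498 + 1881 = -27617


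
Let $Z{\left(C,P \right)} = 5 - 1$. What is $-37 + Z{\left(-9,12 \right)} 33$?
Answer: $95$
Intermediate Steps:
$Z{\left(C,P \right)} = 4$ ($Z{\left(C,P \right)} = 5 - 1 = 4$)
$-37 + Z{\left(-9,12 \right)} 33 = -37 + 4 \cdot 33 = -37 + 132 = 95$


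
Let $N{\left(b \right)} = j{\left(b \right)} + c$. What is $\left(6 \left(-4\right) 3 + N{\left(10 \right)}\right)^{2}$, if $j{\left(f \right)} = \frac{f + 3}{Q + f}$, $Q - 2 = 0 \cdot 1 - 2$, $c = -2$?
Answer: $\frac{528529}{100} \approx 5285.3$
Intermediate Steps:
$Q = 0$ ($Q = 2 + \left(0 \cdot 1 - 2\right) = 2 + \left(0 - 2\right) = 2 - 2 = 0$)
$j{\left(f \right)} = \frac{3 + f}{f}$ ($j{\left(f \right)} = \frac{f + 3}{0 + f} = \frac{3 + f}{f}$)
$N{\left(b \right)} = -2 + \frac{3 + b}{b}$ ($N{\left(b \right)} = \frac{3 + b}{b} - 2 = -2 + \frac{3 + b}{b}$)
$\left(6 \left(-4\right) 3 + N{\left(10 \right)}\right)^{2} = \left(6 \left(-4\right) 3 + \frac{3 - 10}{10}\right)^{2} = \left(\left(-24\right) 3 + \frac{3 - 10}{10}\right)^{2} = \left(-72 + \frac{1}{10} \left(-7\right)\right)^{2} = \left(-72 - \frac{7}{10}\right)^{2} = \left(- \frac{727}{10}\right)^{2} = \frac{528529}{100}$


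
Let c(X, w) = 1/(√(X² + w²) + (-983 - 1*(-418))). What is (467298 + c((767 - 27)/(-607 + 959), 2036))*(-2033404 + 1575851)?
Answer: -56062925559064435522/262204673 - 40264664*√32101206449/29629128049 ≈ -2.1381e+11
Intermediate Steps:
c(X, w) = 1/(-565 + √(X² + w²)) (c(X, w) = 1/(√(X² + w²) + (-983 + 418)) = 1/(√(X² + w²) - 565) = 1/(-565 + √(X² + w²)))
(467298 + c((767 - 27)/(-607 + 959), 2036))*(-2033404 + 1575851) = (467298 + 1/(-565 + √(((767 - 27)/(-607 + 959))² + 2036²)))*(-2033404 + 1575851) = (467298 + 1/(-565 + √((740/352)² + 4145296)))*(-457553) = (467298 + 1/(-565 + √((740*(1/352))² + 4145296)))*(-457553) = (467298 + 1/(-565 + √((185/88)² + 4145296)))*(-457553) = (467298 + 1/(-565 + √(34225/7744 + 4145296)))*(-457553) = (467298 + 1/(-565 + √(32101206449/7744)))*(-457553) = (467298 + 1/(-565 + √32101206449/88))*(-457553) = -213813601794 - 457553/(-565 + √32101206449/88)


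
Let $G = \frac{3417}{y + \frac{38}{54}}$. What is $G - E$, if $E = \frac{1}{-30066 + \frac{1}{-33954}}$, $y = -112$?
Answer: $- \frac{18836701947633}{613537439965} \approx -30.702$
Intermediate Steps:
$E = - \frac{33954}{1020860965}$ ($E = \frac{1}{-30066 - \frac{1}{33954}} = \frac{1}{- \frac{1020860965}{33954}} = - \frac{33954}{1020860965} \approx -3.326 \cdot 10^{-5}$)
$G = - \frac{92259}{3005}$ ($G = \frac{3417}{-112 + \frac{38}{54}} = \frac{3417}{-112 + 38 \cdot \frac{1}{54}} = \frac{3417}{-112 + \frac{19}{27}} = \frac{3417}{- \frac{3005}{27}} = 3417 \left(- \frac{27}{3005}\right) = - \frac{92259}{3005} \approx -30.702$)
$G - E = - \frac{92259}{3005} - - \frac{33954}{1020860965} = - \frac{92259}{3005} + \frac{33954}{1020860965} = - \frac{18836701947633}{613537439965}$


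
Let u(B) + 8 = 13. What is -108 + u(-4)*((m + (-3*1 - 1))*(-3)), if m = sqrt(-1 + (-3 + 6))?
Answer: -48 - 15*sqrt(2) ≈ -69.213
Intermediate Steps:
u(B) = 5 (u(B) = -8 + 13 = 5)
m = sqrt(2) (m = sqrt(-1 + 3) = sqrt(2) ≈ 1.4142)
-108 + u(-4)*((m + (-3*1 - 1))*(-3)) = -108 + 5*((sqrt(2) + (-3*1 - 1))*(-3)) = -108 + 5*((sqrt(2) + (-3 - 1))*(-3)) = -108 + 5*((sqrt(2) - 4)*(-3)) = -108 + 5*((-4 + sqrt(2))*(-3)) = -108 + 5*(12 - 3*sqrt(2)) = -108 + (60 - 15*sqrt(2)) = -48 - 15*sqrt(2)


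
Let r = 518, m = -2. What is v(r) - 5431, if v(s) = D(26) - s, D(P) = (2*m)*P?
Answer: -6053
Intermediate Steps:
D(P) = -4*P (D(P) = (2*(-2))*P = -4*P)
v(s) = -104 - s (v(s) = -4*26 - s = -104 - s)
v(r) - 5431 = (-104 - 1*518) - 5431 = (-104 - 518) - 5431 = -622 - 5431 = -6053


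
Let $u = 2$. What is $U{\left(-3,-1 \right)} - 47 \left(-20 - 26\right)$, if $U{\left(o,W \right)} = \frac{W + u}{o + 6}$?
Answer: $\frac{6487}{3} \approx 2162.3$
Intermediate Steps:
$U{\left(o,W \right)} = \frac{2 + W}{6 + o}$ ($U{\left(o,W \right)} = \frac{W + 2}{o + 6} = \frac{2 + W}{6 + o}$)
$U{\left(-3,-1 \right)} - 47 \left(-20 - 26\right) = \frac{2 - 1}{6 - 3} - 47 \left(-20 - 26\right) = \frac{1}{3} \cdot 1 - 47 \left(-20 - 26\right) = \frac{1}{3} \cdot 1 - -2162 = \frac{1}{3} + 2162 = \frac{6487}{3}$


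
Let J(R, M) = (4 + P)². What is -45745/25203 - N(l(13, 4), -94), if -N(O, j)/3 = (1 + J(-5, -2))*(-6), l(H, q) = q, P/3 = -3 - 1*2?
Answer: -55391533/25203 ≈ -2197.8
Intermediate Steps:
P = -15 (P = 3*(-3 - 1*2) = 3*(-3 - 2) = 3*(-5) = -15)
J(R, M) = 121 (J(R, M) = (4 - 15)² = (-11)² = 121)
N(O, j) = 2196 (N(O, j) = -3*(1 + 121)*(-6) = -366*(-6) = -3*(-732) = 2196)
-45745/25203 - N(l(13, 4), -94) = -45745/25203 - 1*2196 = -45745*1/25203 - 2196 = -45745/25203 - 2196 = -55391533/25203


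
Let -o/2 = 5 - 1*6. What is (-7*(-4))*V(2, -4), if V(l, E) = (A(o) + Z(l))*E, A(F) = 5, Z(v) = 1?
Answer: -672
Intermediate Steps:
o = 2 (o = -2*(5 - 1*6) = -2*(5 - 6) = -2*(-1) = 2)
V(l, E) = 6*E (V(l, E) = (5 + 1)*E = 6*E)
(-7*(-4))*V(2, -4) = (-7*(-4))*(6*(-4)) = 28*(-24) = -672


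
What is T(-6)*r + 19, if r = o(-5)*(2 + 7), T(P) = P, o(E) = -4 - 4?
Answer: 451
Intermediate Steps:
o(E) = -8
r = -72 (r = -8*(2 + 7) = -8*9 = -72)
T(-6)*r + 19 = -6*(-72) + 19 = 432 + 19 = 451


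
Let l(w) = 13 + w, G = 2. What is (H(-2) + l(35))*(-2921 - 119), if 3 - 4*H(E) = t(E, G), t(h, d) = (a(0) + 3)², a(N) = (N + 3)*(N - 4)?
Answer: -86640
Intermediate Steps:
a(N) = (-4 + N)*(3 + N) (a(N) = (3 + N)*(-4 + N) = (-4 + N)*(3 + N))
t(h, d) = 81 (t(h, d) = ((-12 + 0² - 1*0) + 3)² = ((-12 + 0 + 0) + 3)² = (-12 + 3)² = (-9)² = 81)
H(E) = -39/2 (H(E) = ¾ - ¼*81 = ¾ - 81/4 = -39/2)
(H(-2) + l(35))*(-2921 - 119) = (-39/2 + (13 + 35))*(-2921 - 119) = (-39/2 + 48)*(-3040) = (57/2)*(-3040) = -86640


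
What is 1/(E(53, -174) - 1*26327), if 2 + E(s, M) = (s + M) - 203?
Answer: -1/26653 ≈ -3.7519e-5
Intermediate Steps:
E(s, M) = -205 + M + s (E(s, M) = -2 + ((s + M) - 203) = -2 + ((M + s) - 203) = -2 + (-203 + M + s) = -205 + M + s)
1/(E(53, -174) - 1*26327) = 1/((-205 - 174 + 53) - 1*26327) = 1/(-326 - 26327) = 1/(-26653) = -1/26653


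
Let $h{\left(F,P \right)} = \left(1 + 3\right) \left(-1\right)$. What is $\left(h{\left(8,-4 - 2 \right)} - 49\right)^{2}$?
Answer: $2809$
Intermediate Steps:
$h{\left(F,P \right)} = -4$ ($h{\left(F,P \right)} = 4 \left(-1\right) = -4$)
$\left(h{\left(8,-4 - 2 \right)} - 49\right)^{2} = \left(-4 - 49\right)^{2} = \left(-53\right)^{2} = 2809$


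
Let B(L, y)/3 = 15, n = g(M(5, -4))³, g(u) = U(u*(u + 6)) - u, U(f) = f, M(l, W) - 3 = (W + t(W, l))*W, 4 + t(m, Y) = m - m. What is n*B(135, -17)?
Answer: 123480000000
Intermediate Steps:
t(m, Y) = -4 (t(m, Y) = -4 + (m - m) = -4 + 0 = -4)
M(l, W) = 3 + W*(-4 + W) (M(l, W) = 3 + (W - 4)*W = 3 + (-4 + W)*W = 3 + W*(-4 + W))
g(u) = -u + u*(6 + u) (g(u) = u*(u + 6) - u = u*(6 + u) - u = -u + u*(6 + u))
n = 2744000000 (n = ((3 + (-4)² - 4*(-4))*(5 + (3 + (-4)² - 4*(-4))))³ = ((3 + 16 + 16)*(5 + (3 + 16 + 16)))³ = (35*(5 + 35))³ = (35*40)³ = 1400³ = 2744000000)
B(L, y) = 45 (B(L, y) = 3*15 = 45)
n*B(135, -17) = 2744000000*45 = 123480000000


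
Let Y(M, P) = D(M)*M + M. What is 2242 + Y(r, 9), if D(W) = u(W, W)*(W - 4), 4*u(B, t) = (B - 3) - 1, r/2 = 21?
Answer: 17446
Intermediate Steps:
r = 42 (r = 2*21 = 42)
u(B, t) = -1 + B/4 (u(B, t) = ((B - 3) - 1)/4 = ((-3 + B) - 1)/4 = (-4 + B)/4 = -1 + B/4)
D(W) = (-1 + W/4)*(-4 + W) (D(W) = (-1 + W/4)*(W - 4) = (-1 + W/4)*(-4 + W))
Y(M, P) = M + M*(-4 + M)**2/4 (Y(M, P) = ((-4 + M)**2/4)*M + M = M*(-4 + M)**2/4 + M = M + M*(-4 + M)**2/4)
2242 + Y(r, 9) = 2242 + (1/4)*42*(4 + (-4 + 42)**2) = 2242 + (1/4)*42*(4 + 38**2) = 2242 + (1/4)*42*(4 + 1444) = 2242 + (1/4)*42*1448 = 2242 + 15204 = 17446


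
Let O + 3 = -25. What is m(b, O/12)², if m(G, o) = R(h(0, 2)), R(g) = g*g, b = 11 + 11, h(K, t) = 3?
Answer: 81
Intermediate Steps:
O = -28 (O = -3 - 25 = -28)
b = 22
R(g) = g²
m(G, o) = 9 (m(G, o) = 3² = 9)
m(b, O/12)² = 9² = 81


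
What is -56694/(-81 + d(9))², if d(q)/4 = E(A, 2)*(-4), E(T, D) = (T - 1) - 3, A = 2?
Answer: -56694/2401 ≈ -23.613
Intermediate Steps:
E(T, D) = -4 + T (E(T, D) = (-1 + T) - 3 = -4 + T)
d(q) = 32 (d(q) = 4*((-4 + 2)*(-4)) = 4*(-2*(-4)) = 4*8 = 32)
-56694/(-81 + d(9))² = -56694/(-81 + 32)² = -56694/((-49)²) = -56694/2401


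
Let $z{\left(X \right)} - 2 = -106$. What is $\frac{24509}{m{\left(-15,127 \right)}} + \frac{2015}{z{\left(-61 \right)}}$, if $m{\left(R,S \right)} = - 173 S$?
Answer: $- \frac{3601577}{175768} \approx -20.491$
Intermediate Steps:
$z{\left(X \right)} = -104$ ($z{\left(X \right)} = 2 - 106 = -104$)
$\frac{24509}{m{\left(-15,127 \right)}} + \frac{2015}{z{\left(-61 \right)}} = \frac{24509}{\left(-173\right) 127} + \frac{2015}{-104} = \frac{24509}{-21971} + 2015 \left(- \frac{1}{104}\right) = 24509 \left(- \frac{1}{21971}\right) - \frac{155}{8} = - \frac{24509}{21971} - \frac{155}{8} = - \frac{3601577}{175768}$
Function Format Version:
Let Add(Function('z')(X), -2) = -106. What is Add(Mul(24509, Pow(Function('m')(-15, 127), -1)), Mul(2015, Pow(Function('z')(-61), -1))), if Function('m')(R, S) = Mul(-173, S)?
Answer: Rational(-3601577, 175768) ≈ -20.491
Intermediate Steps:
Function('z')(X) = -104 (Function('z')(X) = Add(2, -106) = -104)
Add(Mul(24509, Pow(Function('m')(-15, 127), -1)), Mul(2015, Pow(Function('z')(-61), -1))) = Add(Mul(24509, Pow(Mul(-173, 127), -1)), Mul(2015, Pow(-104, -1))) = Add(Mul(24509, Pow(-21971, -1)), Mul(2015, Rational(-1, 104))) = Add(Mul(24509, Rational(-1, 21971)), Rational(-155, 8)) = Add(Rational(-24509, 21971), Rational(-155, 8)) = Rational(-3601577, 175768)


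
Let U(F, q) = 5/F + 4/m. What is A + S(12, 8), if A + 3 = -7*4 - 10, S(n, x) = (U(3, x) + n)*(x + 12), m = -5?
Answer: 649/3 ≈ 216.33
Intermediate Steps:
U(F, q) = -⅘ + 5/F (U(F, q) = 5/F + 4/(-5) = 5/F + 4*(-⅕) = 5/F - ⅘ = -⅘ + 5/F)
S(n, x) = (12 + x)*(13/15 + n) (S(n, x) = ((-⅘ + 5/3) + n)*(x + 12) = ((-⅘ + 5*(⅓)) + n)*(12 + x) = ((-⅘ + 5/3) + n)*(12 + x) = (13/15 + n)*(12 + x) = (12 + x)*(13/15 + n))
A = -41 (A = -3 + (-7*4 - 10) = -3 + (-28 - 10) = -3 - 38 = -41)
A + S(12, 8) = -41 + (52/5 + 12*12 + (13/15)*8 + 12*8) = -41 + (52/5 + 144 + 104/15 + 96) = -41 + 772/3 = 649/3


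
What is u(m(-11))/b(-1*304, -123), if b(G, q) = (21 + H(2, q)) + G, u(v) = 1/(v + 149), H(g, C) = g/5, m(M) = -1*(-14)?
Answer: -5/230319 ≈ -2.1709e-5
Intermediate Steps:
m(M) = 14
H(g, C) = g/5 (H(g, C) = g*(1/5) = g/5)
u(v) = 1/(149 + v)
b(G, q) = 107/5 + G (b(G, q) = (21 + (1/5)*2) + G = (21 + 2/5) + G = 107/5 + G)
u(m(-11))/b(-1*304, -123) = 1/((149 + 14)*(107/5 - 1*304)) = 1/(163*(107/5 - 304)) = 1/(163*(-1413/5)) = (1/163)*(-5/1413) = -5/230319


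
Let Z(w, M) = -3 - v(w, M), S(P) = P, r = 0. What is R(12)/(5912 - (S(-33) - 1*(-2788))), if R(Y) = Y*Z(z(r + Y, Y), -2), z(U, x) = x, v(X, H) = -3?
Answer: 0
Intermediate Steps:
Z(w, M) = 0 (Z(w, M) = -3 - 1*(-3) = -3 + 3 = 0)
R(Y) = 0 (R(Y) = Y*0 = 0)
R(12)/(5912 - (S(-33) - 1*(-2788))) = 0/(5912 - (-33 - 1*(-2788))) = 0/(5912 - (-33 + 2788)) = 0/(5912 - 1*2755) = 0/(5912 - 2755) = 0/3157 = (1/3157)*0 = 0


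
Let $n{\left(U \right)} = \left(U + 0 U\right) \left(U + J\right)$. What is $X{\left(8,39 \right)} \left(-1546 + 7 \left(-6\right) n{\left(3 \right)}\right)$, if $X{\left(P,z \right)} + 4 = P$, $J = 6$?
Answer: $-10720$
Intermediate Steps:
$X{\left(P,z \right)} = -4 + P$
$n{\left(U \right)} = U \left(6 + U\right)$ ($n{\left(U \right)} = \left(U + 0 U\right) \left(U + 6\right) = \left(U + 0\right) \left(6 + U\right) = U \left(6 + U\right)$)
$X{\left(8,39 \right)} \left(-1546 + 7 \left(-6\right) n{\left(3 \right)}\right) = \left(-4 + 8\right) \left(-1546 + 7 \left(-6\right) 3 \left(6 + 3\right)\right) = 4 \left(-1546 - 42 \cdot 3 \cdot 9\right) = 4 \left(-1546 - 1134\right) = 4 \left(-2680\right) = -10720$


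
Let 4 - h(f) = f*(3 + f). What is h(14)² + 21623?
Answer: 76379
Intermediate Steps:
h(f) = 4 - f*(3 + f)
h(14)² + 21623 = (4 - 1*14² - 3*14)² + 21623 = (4 - 1*196 - 42)² + 21623 = (4 - 196 - 42)² + 21623 = (-234)² + 21623 = 54756 + 21623 = 76379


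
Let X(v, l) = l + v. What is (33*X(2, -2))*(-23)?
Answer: 0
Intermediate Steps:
(33*X(2, -2))*(-23) = (33*(-2 + 2))*(-23) = (33*0)*(-23) = 0*(-23) = 0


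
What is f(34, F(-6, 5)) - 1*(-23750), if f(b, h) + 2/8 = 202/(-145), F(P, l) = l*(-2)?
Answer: 13774047/580 ≈ 23748.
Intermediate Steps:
F(P, l) = -2*l
f(b, h) = -953/580 (f(b, h) = -¼ + 202/(-145) = -¼ + 202*(-1/145) = -¼ - 202/145 = -953/580)
f(34, F(-6, 5)) - 1*(-23750) = -953/580 - 1*(-23750) = -953/580 + 23750 = 13774047/580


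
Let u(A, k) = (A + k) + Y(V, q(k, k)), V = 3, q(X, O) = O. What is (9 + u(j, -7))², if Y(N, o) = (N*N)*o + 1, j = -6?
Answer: 4356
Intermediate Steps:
Y(N, o) = 1 + o*N² (Y(N, o) = N²*o + 1 = o*N² + 1 = 1 + o*N²)
u(A, k) = 1 + A + 10*k (u(A, k) = (A + k) + (1 + k*3²) = (A + k) + (1 + k*9) = (A + k) + (1 + 9*k) = 1 + A + 10*k)
(9 + u(j, -7))² = (9 + (1 - 6 + 10*(-7)))² = (9 + (1 - 6 - 70))² = (9 - 75)² = (-66)² = 4356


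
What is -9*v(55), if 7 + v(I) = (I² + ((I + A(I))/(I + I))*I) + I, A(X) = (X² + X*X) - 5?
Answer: -55107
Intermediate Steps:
A(X) = -5 + 2*X² (A(X) = (X² + X²) - 5 = 2*X² - 5 = -5 + 2*X²)
v(I) = -19/2 + 2*I² + 3*I/2 (v(I) = -7 + ((I² + ((I + (-5 + 2*I²))/(I + I))*I) + I) = -7 + ((I² + ((-5 + I + 2*I²)/((2*I)))*I) + I) = -7 + ((I² + ((-5 + I + 2*I²)*(1/(2*I)))*I) + I) = -7 + ((I² + ((-5 + I + 2*I²)/(2*I))*I) + I) = -7 + ((I² + (-5/2 + I² + I/2)) + I) = -7 + ((-5/2 + I/2 + 2*I²) + I) = -7 + (-5/2 + 2*I² + 3*I/2) = -19/2 + 2*I² + 3*I/2)
-9*v(55) = -9*(-19/2 + 2*55² + (3/2)*55) = -9*(-19/2 + 2*3025 + 165/2) = -9*(-19/2 + 6050 + 165/2) = -9*6123 = -55107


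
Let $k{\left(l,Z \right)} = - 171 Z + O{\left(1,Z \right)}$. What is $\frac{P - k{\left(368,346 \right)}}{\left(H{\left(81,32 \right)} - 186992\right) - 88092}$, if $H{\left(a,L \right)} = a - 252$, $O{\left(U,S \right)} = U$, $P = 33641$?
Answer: $- \frac{92806}{275255} \approx -0.33716$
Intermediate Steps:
$H{\left(a,L \right)} = -252 + a$
$k{\left(l,Z \right)} = 1 - 171 Z$ ($k{\left(l,Z \right)} = - 171 Z + 1 = 1 - 171 Z$)
$\frac{P - k{\left(368,346 \right)}}{\left(H{\left(81,32 \right)} - 186992\right) - 88092} = \frac{33641 - \left(1 - 59166\right)}{\left(\left(-252 + 81\right) - 186992\right) - 88092} = \frac{33641 - \left(1 - 59166\right)}{\left(-171 - 186992\right) - 88092} = \frac{33641 - -59165}{-187163 - 88092} = \frac{33641 + 59165}{-275255} = 92806 \left(- \frac{1}{275255}\right) = - \frac{92806}{275255}$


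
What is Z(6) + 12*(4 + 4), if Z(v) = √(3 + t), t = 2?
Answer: 96 + √5 ≈ 98.236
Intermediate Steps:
Z(v) = √5 (Z(v) = √(3 + 2) = √5)
Z(6) + 12*(4 + 4) = √5 + 12*(4 + 4) = √5 + 12*8 = √5 + 96 = 96 + √5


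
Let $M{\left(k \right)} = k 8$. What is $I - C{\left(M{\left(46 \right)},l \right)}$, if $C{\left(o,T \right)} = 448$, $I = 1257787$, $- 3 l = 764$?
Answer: $1257339$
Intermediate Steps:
$l = - \frac{764}{3}$ ($l = \left(- \frac{1}{3}\right) 764 = - \frac{764}{3} \approx -254.67$)
$M{\left(k \right)} = 8 k$
$I - C{\left(M{\left(46 \right)},l \right)} = 1257787 - 448 = 1257339$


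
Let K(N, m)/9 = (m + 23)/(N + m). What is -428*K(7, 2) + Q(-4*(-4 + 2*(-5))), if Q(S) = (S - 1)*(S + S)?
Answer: -4540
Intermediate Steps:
K(N, m) = 9*(23 + m)/(N + m) (K(N, m) = 9*((m + 23)/(N + m)) = 9*((23 + m)/(N + m)) = 9*(23 + m)/(N + m))
Q(S) = 2*S*(-1 + S) (Q(S) = (-1 + S)*(2*S) = 2*S*(-1 + S))
-428*K(7, 2) + Q(-4*(-4 + 2*(-5))) = -3852*(23 + 2)/(7 + 2) + 2*(-4*(-4 + 2*(-5)))*(-1 - 4*(-4 + 2*(-5))) = -3852*25/9 + 2*(-4*(-4 - 10))*(-1 - 4*(-4 - 10)) = -3852*25/9 + 2*(-4*(-14))*(-1 - 4*(-14)) = -428*25 + 2*56*(-1 + 56) = -10700 + 2*56*55 = -10700 + 6160 = -4540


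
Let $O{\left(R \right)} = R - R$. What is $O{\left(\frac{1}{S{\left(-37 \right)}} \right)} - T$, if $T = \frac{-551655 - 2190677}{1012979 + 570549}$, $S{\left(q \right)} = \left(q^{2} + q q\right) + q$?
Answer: $\frac{685583}{395882} \approx 1.7318$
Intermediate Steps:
$S{\left(q \right)} = q + 2 q^{2}$ ($S{\left(q \right)} = \left(q^{2} + q^{2}\right) + q = 2 q^{2} + q = q + 2 q^{2}$)
$O{\left(R \right)} = 0$
$T = - \frac{685583}{395882}$ ($T = - \frac{2742332}{1583528} = \left(-2742332\right) \frac{1}{1583528} = - \frac{685583}{395882} \approx -1.7318$)
$O{\left(\frac{1}{S{\left(-37 \right)}} \right)} - T = 0 - - \frac{685583}{395882} = 0 + \frac{685583}{395882} = \frac{685583}{395882}$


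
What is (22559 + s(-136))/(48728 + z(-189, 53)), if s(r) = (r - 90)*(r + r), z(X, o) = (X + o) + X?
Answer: 84031/48403 ≈ 1.7361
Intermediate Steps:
z(X, o) = o + 2*X
s(r) = 2*r*(-90 + r) (s(r) = (-90 + r)*(2*r) = 2*r*(-90 + r))
(22559 + s(-136))/(48728 + z(-189, 53)) = (22559 + 2*(-136)*(-90 - 136))/(48728 + (53 + 2*(-189))) = (22559 + 2*(-136)*(-226))/(48728 + (53 - 378)) = (22559 + 61472)/(48728 - 325) = 84031/48403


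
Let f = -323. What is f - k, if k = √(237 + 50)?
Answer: -323 - √287 ≈ -339.94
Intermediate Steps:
k = √287 ≈ 16.941
f - k = -323 - √287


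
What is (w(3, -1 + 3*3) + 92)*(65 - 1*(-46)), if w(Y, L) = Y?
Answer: 10545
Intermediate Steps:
(w(3, -1 + 3*3) + 92)*(65 - 1*(-46)) = (3 + 92)*(65 - 1*(-46)) = 95*(65 + 46) = 95*111 = 10545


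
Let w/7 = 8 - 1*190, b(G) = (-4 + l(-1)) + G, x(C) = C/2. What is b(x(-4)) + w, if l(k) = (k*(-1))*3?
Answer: -1277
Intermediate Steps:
l(k) = -3*k (l(k) = -k*3 = -3*k)
x(C) = C/2 (x(C) = C*(½) = C/2)
b(G) = -1 + G (b(G) = (-4 - 3*(-1)) + G = (-4 + 3) + G = -1 + G)
w = -1274 (w = 7*(8 - 1*190) = 7*(8 - 190) = 7*(-182) = -1274)
b(x(-4)) + w = (-1 + (½)*(-4)) - 1274 = (-1 - 2) - 1274 = -3 - 1274 = -1277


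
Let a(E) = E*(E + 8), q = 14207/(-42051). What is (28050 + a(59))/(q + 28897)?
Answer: 1345758153/1215133540 ≈ 1.1075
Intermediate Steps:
q = -14207/42051 (q = 14207*(-1/42051) = -14207/42051 ≈ -0.33785)
a(E) = E*(8 + E)
(28050 + a(59))/(q + 28897) = (28050 + 59*(8 + 59))/(-14207/42051 + 28897) = (28050 + 59*67)/(1215133540/42051) = (28050 + 3953)*(42051/1215133540) = 32003*(42051/1215133540) = 1345758153/1215133540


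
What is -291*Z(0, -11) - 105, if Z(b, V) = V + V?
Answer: 6297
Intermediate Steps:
Z(b, V) = 2*V
-291*Z(0, -11) - 105 = -582*(-11) - 105 = -291*(-22) - 105 = 6402 - 105 = 6297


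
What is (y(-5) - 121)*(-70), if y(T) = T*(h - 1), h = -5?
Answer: 6370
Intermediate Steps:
y(T) = -6*T (y(T) = T*(-5 - 1) = T*(-6) = -6*T)
(y(-5) - 121)*(-70) = (-6*(-5) - 121)*(-70) = (30 - 121)*(-70) = -91*(-70) = 6370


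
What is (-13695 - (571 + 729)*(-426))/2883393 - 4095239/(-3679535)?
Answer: 4598506239034/3536515154085 ≈ 1.3003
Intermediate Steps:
(-13695 - (571 + 729)*(-426))/2883393 - 4095239/(-3679535) = (-13695 - 1300*(-426))*(1/2883393) - 4095239*(-1/3679535) = (-13695 - 1*(-553800))*(1/2883393) + 4095239/3679535 = (-13695 + 553800)*(1/2883393) + 4095239/3679535 = 540105*(1/2883393) + 4095239/3679535 = 180035/961131 + 4095239/3679535 = 4598506239034/3536515154085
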